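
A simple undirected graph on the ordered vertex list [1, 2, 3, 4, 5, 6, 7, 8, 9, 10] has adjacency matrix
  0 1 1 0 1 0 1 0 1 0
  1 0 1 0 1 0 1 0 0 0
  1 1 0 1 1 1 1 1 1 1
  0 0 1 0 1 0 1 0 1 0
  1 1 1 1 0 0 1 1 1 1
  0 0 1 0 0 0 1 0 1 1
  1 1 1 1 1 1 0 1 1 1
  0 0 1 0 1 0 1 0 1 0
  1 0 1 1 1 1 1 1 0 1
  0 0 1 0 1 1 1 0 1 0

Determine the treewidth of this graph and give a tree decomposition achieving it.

Treewidth 4.
One optimal decomposition is:
Bags: B1 = {1, 3, 5, 7, 9}  B2 = {3, 5, 7, 9, 10}  B3 = {3, 4, 5, 7, 9}  B4 = {3, 5, 7, 8, 9}  B5 = {1, 2, 3, 5, 7}  B6 = {3, 6, 7, 9, 10}
Tree: B1–B2, B2–B3, B2–B4, B1–B5, B2–B6

Every bag has size at most 5, so the width is 5 − 1 = 4 and tw(G) ≤ 4. Conversely, {3, 5, 7, 8, 9} is a clique of size 5, and the vertices of any clique must share a bag in every tree decomposition; so some bag has ≥ 5 vertices and tw(G) ≥ 4. The upper and lower bounds meet at 4, so that is the treewidth.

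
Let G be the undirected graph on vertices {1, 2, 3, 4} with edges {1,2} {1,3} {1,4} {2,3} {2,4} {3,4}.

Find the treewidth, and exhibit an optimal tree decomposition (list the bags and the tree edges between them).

Treewidth 3.
Bags: B1 = {1, 2, 3, 4}
Tree: (single bag)

A single bag containing all 4 vertices is trivially a valid decomposition of width 3. For the lower bound, the 4 vertices {1, 2, 3, 4} are pairwise adjacent, and any tree decomposition puts a clique entirely inside one bag — forcing width ≥ 3. Combining the bounds, tw(G) = 3.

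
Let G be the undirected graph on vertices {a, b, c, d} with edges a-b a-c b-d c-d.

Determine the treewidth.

2

A width-2 tree decomposition is:
Bags: B1 = {a, b, c}  B2 = {b, c, d}
Tree: B1–B2
Each bag holds 3 vertices, so the decomposition has width 2, which upper-bounds the treewidth. Since b–a–c–d–b is a cycle in G, G is not acyclic. Forests are exactly the graphs of treewidth ≤ 1, so tw(G) ≥ 2. Combining the bounds, tw(G) = 2.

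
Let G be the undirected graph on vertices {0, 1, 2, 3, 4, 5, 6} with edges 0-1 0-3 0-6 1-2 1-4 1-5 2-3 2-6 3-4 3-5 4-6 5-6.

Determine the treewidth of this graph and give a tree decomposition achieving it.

Every bag has size at most 4, so the width is 4 − 1 = 3 and tw(G) ≤ 3. For the lower bound: the 4 vertex sets {3,5}, {4,6}, {1}, {0} are disjoint, each induces a connected subgraph, and every pair is joined by at least one edge of G. Contracting each set to a single vertex therefore yields K_{4} as a minor, and since treewidth is minor-monotone, tw(G) ≥ tw(K_{4}) = 3. Hence tw(G) = 3 exactly.

Treewidth 3.
One optimal decomposition is:
Bags: B1 = {1, 3, 5, 6}  B2 = {1, 3, 4, 6}  B3 = {0, 1, 3, 6}  B4 = {1, 2, 3, 6}
Tree: B1–B2, B2–B3, B3–B4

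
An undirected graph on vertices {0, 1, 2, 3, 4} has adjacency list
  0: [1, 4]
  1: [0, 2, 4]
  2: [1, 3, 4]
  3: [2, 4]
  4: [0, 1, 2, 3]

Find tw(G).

A width-2 tree decomposition is:
Bags: B1 = {1, 2, 4}  B2 = {2, 3, 4}  B3 = {0, 1, 4}
Tree: B1–B2, B1–B3
The largest bag has 3 vertices, giving width 2; this decomposition certifies tw(G) ≤ 2. Conversely, {0, 1, 4} is a clique of size 3, and the vertices of any clique must share a bag in every tree decomposition; so some bag has ≥ 3 vertices and tw(G) ≥ 2. Therefore the treewidth is 2.

2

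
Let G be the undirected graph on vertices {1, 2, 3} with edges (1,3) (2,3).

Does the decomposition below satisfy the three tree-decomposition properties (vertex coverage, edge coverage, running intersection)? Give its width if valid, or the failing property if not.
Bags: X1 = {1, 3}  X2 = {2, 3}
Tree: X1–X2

Yes; width 1.

Every vertex of G appears in some bag (union = {1, 2, 3}); every edge is covered by a bag; and for each vertex v the set of bags containing v is connected in the bag tree. The decomposition is therefore valid. The largest bag has 2 vertices, so the width is 1.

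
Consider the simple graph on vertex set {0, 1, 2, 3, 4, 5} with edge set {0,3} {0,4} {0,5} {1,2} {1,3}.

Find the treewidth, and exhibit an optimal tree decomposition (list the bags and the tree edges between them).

The largest bag has 2 vertices, giving width 1; this decomposition certifies tw(G) ≤ 1. Any graph with an edge has treewidth ≥ 1, and G has the edge 0–3. The upper and lower bounds meet at 1, so that is the treewidth.

Treewidth 1.
Bags: B1 = {0, 3}  B2 = {1, 3}  B3 = {0, 5}  B4 = {1, 2}  B5 = {0, 4}
Tree: B1–B2, B1–B3, B2–B4, B1–B5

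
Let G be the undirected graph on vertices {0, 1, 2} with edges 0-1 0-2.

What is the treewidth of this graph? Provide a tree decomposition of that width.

The largest bag has 2 vertices, giving width 1; this decomposition certifies tw(G) ≤ 1. Any graph with an edge has treewidth ≥ 1, and G has the edge 0–1. Hence tw(G) = 1 exactly.

Treewidth 1.
One such decomposition:
Bags: B1 = {0, 1}  B2 = {0, 2}
Tree: B1–B2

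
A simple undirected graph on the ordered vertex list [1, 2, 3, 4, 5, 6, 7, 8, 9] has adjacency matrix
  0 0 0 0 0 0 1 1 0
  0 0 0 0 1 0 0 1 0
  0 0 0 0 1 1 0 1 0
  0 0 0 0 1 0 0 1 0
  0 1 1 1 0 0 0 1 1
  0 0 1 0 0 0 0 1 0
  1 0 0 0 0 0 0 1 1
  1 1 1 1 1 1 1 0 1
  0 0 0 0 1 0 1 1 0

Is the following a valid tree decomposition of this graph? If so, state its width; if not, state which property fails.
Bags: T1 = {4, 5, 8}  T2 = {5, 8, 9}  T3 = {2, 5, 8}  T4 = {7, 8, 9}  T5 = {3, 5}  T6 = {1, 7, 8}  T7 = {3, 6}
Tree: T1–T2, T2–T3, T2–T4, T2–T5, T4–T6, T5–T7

No — edge (8,3) lies in no bag.

A tree decomposition must satisfy three properties: every vertex lies in some bag; for every edge, both endpoints lie together in some bag; and for every vertex, the bags containing it form a connected subtree. Here edge (8,3) lies in no bag, so the decomposition is invalid.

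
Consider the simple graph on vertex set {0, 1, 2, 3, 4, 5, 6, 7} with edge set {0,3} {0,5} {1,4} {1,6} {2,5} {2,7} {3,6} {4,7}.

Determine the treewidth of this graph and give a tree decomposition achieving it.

Treewidth 2.
One optimal decomposition is:
Bags: B1 = {0, 3, 5}  B2 = {2, 3, 5}  B3 = {2, 3, 7}  B4 = {3, 4, 7}  B5 = {1, 3, 4}  B6 = {1, 3, 6}
Tree: B1–B2, B2–B3, B3–B4, B4–B5, B5–B6

Each bag holds 3 vertices, so the decomposition has width 2, which upper-bounds the treewidth. For the lower bound, G contains the cycle 3–0–5–2–7–4–1–6–3, so G is not a forest; only forests have treewidth ≤ 1, hence tw(G) ≥ 2. Combining the bounds, tw(G) = 2.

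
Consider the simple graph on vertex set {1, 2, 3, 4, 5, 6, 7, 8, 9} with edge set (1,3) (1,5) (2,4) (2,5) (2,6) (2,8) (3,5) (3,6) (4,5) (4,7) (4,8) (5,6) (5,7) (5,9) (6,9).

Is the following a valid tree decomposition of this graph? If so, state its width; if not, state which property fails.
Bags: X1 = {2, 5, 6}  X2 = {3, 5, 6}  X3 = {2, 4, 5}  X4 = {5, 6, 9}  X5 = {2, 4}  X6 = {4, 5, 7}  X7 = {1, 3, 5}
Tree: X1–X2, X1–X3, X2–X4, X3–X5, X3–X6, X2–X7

A tree decomposition must satisfy three properties: every vertex lies in some bag; for every edge, both endpoints lie together in some bag; and for every vertex, the bags containing it form a connected subtree. Here vertex 8 appears in no bag, so the decomposition is invalid.

No — vertex 8 appears in no bag.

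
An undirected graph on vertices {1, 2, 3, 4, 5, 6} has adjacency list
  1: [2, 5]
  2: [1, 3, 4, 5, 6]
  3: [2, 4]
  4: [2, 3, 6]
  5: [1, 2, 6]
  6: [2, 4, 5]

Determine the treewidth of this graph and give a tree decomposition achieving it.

Treewidth 2.
One such decomposition:
Bags: B1 = {1, 2, 5}  B2 = {2, 5, 6}  B3 = {2, 4, 6}  B4 = {2, 3, 4}
Tree: B1–B2, B2–B3, B3–B4

Each bag holds 3 vertices, so the decomposition has width 2, which upper-bounds the treewidth. Conversely, {1, 2, 5} is a clique of size 3, and the vertices of any clique must share a bag in every tree decomposition; so some bag has ≥ 3 vertices and tw(G) ≥ 2. The upper and lower bounds meet at 2, so that is the treewidth.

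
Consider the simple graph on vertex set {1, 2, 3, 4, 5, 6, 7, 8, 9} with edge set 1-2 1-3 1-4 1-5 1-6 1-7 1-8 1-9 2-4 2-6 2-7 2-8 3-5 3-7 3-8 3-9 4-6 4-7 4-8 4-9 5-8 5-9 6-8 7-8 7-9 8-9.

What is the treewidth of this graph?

4

A width-4 tree decomposition is:
Bags: B1 = {1, 3, 7, 8, 9}  B2 = {1, 4, 7, 8, 9}  B3 = {1, 2, 4, 7, 8}  B4 = {1, 3, 5, 8, 9}  B5 = {1, 2, 4, 6, 8}
Tree: B1–B2, B2–B3, B1–B4, B3–B5
The largest bag has 5 vertices, giving width 4; this decomposition certifies tw(G) ≤ 4. For the lower bound, the 5 vertices {1, 3, 5, 8, 9} are pairwise adjacent, and any tree decomposition puts a clique entirely inside one bag — forcing width ≥ 4. Therefore the treewidth is 4.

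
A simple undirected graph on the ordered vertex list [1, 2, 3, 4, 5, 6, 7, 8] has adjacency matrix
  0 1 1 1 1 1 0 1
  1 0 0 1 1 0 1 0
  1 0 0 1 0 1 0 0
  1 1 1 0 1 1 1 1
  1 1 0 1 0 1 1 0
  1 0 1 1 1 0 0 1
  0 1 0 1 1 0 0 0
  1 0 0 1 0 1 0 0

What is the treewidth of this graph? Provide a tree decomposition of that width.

Treewidth 3.
One such decomposition:
Bags: B1 = {1, 4, 5, 6}  B2 = {1, 4, 6, 8}  B3 = {1, 3, 4, 6}  B4 = {1, 2, 4, 5}  B5 = {2, 4, 5, 7}
Tree: B1–B2, B1–B3, B1–B4, B4–B5

Every bag has size at most 4, so the width is 4 − 1 = 3 and tw(G) ≤ 3. On the other hand G contains the 4-clique {1, 2, 4, 5}. A clique must lie in a single bag of any decomposition, so no decomposition can have width below 3. Combining the bounds, tw(G) = 3.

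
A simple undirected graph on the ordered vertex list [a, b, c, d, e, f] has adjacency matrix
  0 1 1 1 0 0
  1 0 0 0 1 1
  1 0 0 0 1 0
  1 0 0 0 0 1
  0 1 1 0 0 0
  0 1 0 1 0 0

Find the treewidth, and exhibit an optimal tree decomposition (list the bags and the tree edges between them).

Each bag holds 3 vertices, so the decomposition has width 2, which upper-bounds the treewidth. The edges c–e–b–a–c form a cycle, so G is not a tree and its treewidth is at least 2. Combining the bounds, tw(G) = 2.

Treewidth 2.
One optimal decomposition is:
Bags: B1 = {a, c, e}  B2 = {a, b, e}  B3 = {a, b, d}  B4 = {b, d, f}
Tree: B1–B2, B2–B3, B3–B4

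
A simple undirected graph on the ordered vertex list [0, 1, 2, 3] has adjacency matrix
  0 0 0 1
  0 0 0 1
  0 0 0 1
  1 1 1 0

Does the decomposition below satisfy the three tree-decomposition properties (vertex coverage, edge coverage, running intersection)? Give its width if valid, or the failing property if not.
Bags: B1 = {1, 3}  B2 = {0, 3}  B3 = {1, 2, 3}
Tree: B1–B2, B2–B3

A tree decomposition must satisfy three properties: every vertex lies in some bag; for every edge, both endpoints lie together in some bag; and for every vertex, the bags containing it form a connected subtree. Here bags containing vertex 1 are not connected in the tree, so the decomposition is invalid.

No — bags containing vertex 1 are not connected in the tree.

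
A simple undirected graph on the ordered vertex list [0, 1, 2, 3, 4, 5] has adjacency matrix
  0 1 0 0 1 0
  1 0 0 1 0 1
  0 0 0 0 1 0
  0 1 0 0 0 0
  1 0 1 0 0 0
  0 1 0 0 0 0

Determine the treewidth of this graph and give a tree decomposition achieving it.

Treewidth 1.
One optimal decomposition is:
Bags: B1 = {1, 3}  B2 = {0, 1}  B3 = {0, 4}  B4 = {1, 5}  B5 = {2, 4}
Tree: B1–B2, B2–B3, B1–B4, B3–B5

Every bag has size at most 2, so the width is 2 − 1 = 1 and tw(G) ≤ 1. Since G has at least one edge (e.g. 3–1), it is not an edgeless graph, so tw(G) ≥ 1. The upper and lower bounds meet at 1, so that is the treewidth.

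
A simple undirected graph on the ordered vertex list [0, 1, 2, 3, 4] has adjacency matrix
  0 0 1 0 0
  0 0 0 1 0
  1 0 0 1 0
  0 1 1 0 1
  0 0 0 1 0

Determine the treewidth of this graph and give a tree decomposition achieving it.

Treewidth 1.
One optimal decomposition is:
Bags: B1 = {0, 2}  B2 = {2, 3}  B3 = {3, 4}  B4 = {1, 3}
Tree: B1–B2, B2–B3, B2–B4

Each bag holds 2 vertices, so the decomposition has width 1, which upper-bounds the treewidth. Any graph with an edge has treewidth ≥ 1, and G has the edge 0–2. The upper and lower bounds meet at 1, so that is the treewidth.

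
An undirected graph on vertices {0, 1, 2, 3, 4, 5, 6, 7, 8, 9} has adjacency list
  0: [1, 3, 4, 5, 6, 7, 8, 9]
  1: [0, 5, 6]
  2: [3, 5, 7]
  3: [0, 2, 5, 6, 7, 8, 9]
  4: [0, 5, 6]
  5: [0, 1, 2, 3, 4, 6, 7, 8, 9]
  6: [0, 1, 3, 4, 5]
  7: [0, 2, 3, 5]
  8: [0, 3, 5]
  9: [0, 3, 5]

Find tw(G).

A width-3 tree decomposition is:
Bags: B1 = {0, 3, 5, 6}  B2 = {0, 3, 5, 8}  B3 = {0, 3, 5, 7}  B4 = {2, 3, 5, 7}  B5 = {0, 3, 5, 9}  B6 = {0, 4, 5, 6}  B7 = {0, 1, 5, 6}
Tree: B1–B2, B1–B3, B3–B4, B2–B5, B1–B6, B1–B7
Each bag holds 4 vertices, so the decomposition has width 3, which upper-bounds the treewidth. For the lower bound, the 4 vertices {0, 1, 5, 6} are pairwise adjacent, and any tree decomposition puts a clique entirely inside one bag — forcing width ≥ 3. Hence tw(G) = 3 exactly.

3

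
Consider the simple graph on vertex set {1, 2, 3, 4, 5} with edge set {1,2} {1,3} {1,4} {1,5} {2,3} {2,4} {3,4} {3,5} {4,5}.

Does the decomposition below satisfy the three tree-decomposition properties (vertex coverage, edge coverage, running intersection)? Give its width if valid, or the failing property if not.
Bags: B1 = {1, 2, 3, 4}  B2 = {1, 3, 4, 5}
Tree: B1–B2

Vertex coverage: the bags together contain {1, 2, 3, 4, 5}, the full vertex set. Edge coverage: each edge of G has both endpoints in at least one bag. Running intersection: for every vertex, the bags containing it form a connected subtree. All three properties hold, so this is a valid tree decomposition of width max|bag| − 1 = 3, and hence tw(G) ≤ 3.

Yes; width 3.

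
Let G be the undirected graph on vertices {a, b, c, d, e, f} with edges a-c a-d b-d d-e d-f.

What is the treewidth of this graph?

A width-1 tree decomposition is:
Bags: B1 = {d, f}  B2 = {b, d}  B3 = {a, d}  B4 = {a, c}  B5 = {d, e}
Tree: B1–B2, B2–B3, B3–B4, B3–B5
Each bag holds 2 vertices, so the decomposition has width 1, which upper-bounds the treewidth. Any graph with an edge has treewidth ≥ 1, and G has the edge d–f. Therefore the treewidth is 1.

1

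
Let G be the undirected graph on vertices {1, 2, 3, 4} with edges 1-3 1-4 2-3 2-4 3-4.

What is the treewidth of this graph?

A width-2 tree decomposition is:
Bags: B1 = {2, 3, 4}  B2 = {1, 3, 4}
Tree: B1–B2
Each bag holds 3 vertices, so the decomposition has width 2, which upper-bounds the treewidth. Conversely, {1, 3, 4} is a clique of size 3, and the vertices of any clique must share a bag in every tree decomposition; so some bag has ≥ 3 vertices and tw(G) ≥ 2. Combining the bounds, tw(G) = 2.

2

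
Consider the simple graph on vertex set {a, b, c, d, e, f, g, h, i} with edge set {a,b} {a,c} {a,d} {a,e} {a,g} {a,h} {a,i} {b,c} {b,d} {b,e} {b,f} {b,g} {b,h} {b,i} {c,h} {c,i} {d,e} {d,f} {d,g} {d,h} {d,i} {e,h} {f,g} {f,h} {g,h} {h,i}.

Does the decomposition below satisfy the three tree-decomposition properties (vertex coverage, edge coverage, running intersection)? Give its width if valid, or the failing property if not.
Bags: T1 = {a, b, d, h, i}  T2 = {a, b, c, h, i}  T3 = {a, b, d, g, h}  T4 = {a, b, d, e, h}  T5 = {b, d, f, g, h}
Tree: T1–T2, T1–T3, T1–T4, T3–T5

Vertex coverage: the bags together contain {a, b, c, d, e, f, g, h, i}, the full vertex set. Edge coverage: each edge of G has both endpoints in at least one bag. Running intersection: for every vertex, the bags containing it form a connected subtree. All three properties hold, so this is a valid tree decomposition of width max|bag| − 1 = 4, and hence tw(G) ≤ 4.

Yes; width 4.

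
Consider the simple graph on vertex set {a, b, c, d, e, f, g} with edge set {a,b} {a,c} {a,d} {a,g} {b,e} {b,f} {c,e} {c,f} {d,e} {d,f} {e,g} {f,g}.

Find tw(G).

A width-3 tree decomposition is:
Bags: B1 = {a, b, e, f}  B2 = {a, d, e, f}  B3 = {a, c, e, f}  B4 = {a, e, f, g}
Tree: B1–B2, B2–B3, B3–B4
The largest bag has 4 vertices, giving width 3; this decomposition certifies tw(G) ≤ 3. For the lower bound: the 4 vertex sets {b,f}, {d,e}, {a}, {c} are disjoint, each induces a connected subgraph, and every pair is joined by at least one edge of G. Contracting each set to a single vertex therefore yields K_{4} as a minor, and since treewidth is minor-monotone, tw(G) ≥ tw(K_{4}) = 3. Combining the bounds, tw(G) = 3.

3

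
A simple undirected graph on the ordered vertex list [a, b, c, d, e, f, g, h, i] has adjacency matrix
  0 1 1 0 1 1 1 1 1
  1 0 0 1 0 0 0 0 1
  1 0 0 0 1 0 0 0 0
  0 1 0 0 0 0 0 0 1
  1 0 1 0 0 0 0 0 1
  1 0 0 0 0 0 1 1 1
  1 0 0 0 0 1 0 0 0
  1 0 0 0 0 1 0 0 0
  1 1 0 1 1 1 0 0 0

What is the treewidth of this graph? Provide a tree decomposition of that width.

Treewidth 2.
One such decomposition:
Bags: B1 = {a, e, i}  B2 = {a, c, e}  B3 = {a, f, i}  B4 = {a, f, h}  B5 = {a, b, i}  B6 = {b, d, i}  B7 = {a, f, g}
Tree: B1–B2, B1–B3, B3–B4, B1–B5, B5–B6, B3–B7

Every bag has size at most 3, so the width is 3 − 1 = 2 and tw(G) ≤ 2. On the other hand G contains the 3-clique {b, d, i}. A clique must lie in a single bag of any decomposition, so no decomposition can have width below 2. Hence tw(G) = 2 exactly.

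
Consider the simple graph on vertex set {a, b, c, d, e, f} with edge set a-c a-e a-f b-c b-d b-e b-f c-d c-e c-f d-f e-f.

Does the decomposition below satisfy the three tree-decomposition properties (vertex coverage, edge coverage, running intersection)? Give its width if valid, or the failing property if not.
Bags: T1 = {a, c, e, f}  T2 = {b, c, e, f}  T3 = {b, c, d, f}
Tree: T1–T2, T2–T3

Vertex coverage: the bags together contain {a, b, c, d, e, f}, the full vertex set. Edge coverage: each edge of G has both endpoints in at least one bag. Running intersection: for every vertex, the bags containing it form a connected subtree. All three properties hold, so this is a valid tree decomposition of width max|bag| − 1 = 3, and hence tw(G) ≤ 3.

Yes; width 3.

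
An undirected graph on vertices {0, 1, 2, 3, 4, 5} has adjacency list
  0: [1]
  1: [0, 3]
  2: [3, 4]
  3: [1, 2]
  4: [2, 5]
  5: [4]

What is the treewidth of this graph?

A width-1 tree decomposition is:
Bags: B1 = {4, 5}  B2 = {2, 4}  B3 = {2, 3}  B4 = {1, 3}  B5 = {0, 1}
Tree: B1–B2, B2–B3, B3–B4, B4–B5
Every bag has size at most 2, so the width is 2 − 1 = 1 and tw(G) ≤ 1. Any graph with an edge has treewidth ≥ 1, and G has the edge 5–4. Therefore the treewidth is 1.

1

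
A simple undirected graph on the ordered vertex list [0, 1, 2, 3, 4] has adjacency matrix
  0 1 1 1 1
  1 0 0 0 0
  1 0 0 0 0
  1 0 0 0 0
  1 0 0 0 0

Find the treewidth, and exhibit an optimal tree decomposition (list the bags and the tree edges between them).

Treewidth 1.
One optimal decomposition is:
Bags: B1 = {0, 4}  B2 = {0, 2}  B3 = {0, 3}  B4 = {0, 1}
Tree: B1–B2, B1–B3, B1–B4

Every bag has size at most 2, so the width is 2 − 1 = 1 and tw(G) ≤ 1. Any graph with an edge has treewidth ≥ 1, and G has the edge 0–4. Therefore the treewidth is 1.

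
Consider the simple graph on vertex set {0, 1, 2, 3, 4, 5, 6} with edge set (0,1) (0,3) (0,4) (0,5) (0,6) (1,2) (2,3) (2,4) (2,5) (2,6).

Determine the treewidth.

2

A width-2 tree decomposition is:
Bags: B1 = {0, 2, 3}  B2 = {0, 2, 6}  B3 = {0, 2, 4}  B4 = {0, 1, 2}  B5 = {0, 2, 5}
Tree: B1–B2, B2–B3, B3–B4, B4–B5
Each bag holds 3 vertices, so the decomposition has width 2, which upper-bounds the treewidth. Since 0–3–2–6–0 is a cycle in G, G is not acyclic. Forests are exactly the graphs of treewidth ≤ 1, so tw(G) ≥ 2. Therefore the treewidth is 2.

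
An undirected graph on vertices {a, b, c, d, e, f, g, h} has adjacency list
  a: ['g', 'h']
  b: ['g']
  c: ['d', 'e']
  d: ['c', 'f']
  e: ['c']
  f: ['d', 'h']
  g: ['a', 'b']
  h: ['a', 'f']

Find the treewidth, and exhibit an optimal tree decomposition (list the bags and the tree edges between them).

Treewidth 1.
One such decomposition:
Bags: B1 = {c, e}  B2 = {c, d}  B3 = {d, f}  B4 = {f, h}  B5 = {a, h}  B6 = {a, g}  B7 = {b, g}
Tree: B1–B2, B2–B3, B3–B4, B4–B5, B5–B6, B6–B7

The largest bag has 2 vertices, giving width 1; this decomposition certifies tw(G) ≤ 1. G has an edge, so its treewidth is at least 1. Therefore the treewidth is 1.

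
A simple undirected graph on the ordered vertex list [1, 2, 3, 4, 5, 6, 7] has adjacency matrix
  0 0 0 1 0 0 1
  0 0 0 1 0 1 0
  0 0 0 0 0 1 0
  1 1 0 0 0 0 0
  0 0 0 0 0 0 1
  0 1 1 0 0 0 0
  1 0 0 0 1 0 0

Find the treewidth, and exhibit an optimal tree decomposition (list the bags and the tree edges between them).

Treewidth 1.
Bags: B1 = {5, 7}  B2 = {1, 7}  B3 = {1, 4}  B4 = {2, 4}  B5 = {2, 6}  B6 = {3, 6}
Tree: B1–B2, B2–B3, B3–B4, B4–B5, B5–B6

The largest bag has 2 vertices, giving width 1; this decomposition certifies tw(G) ≤ 1. G has an edge, so its treewidth is at least 1. Hence tw(G) = 1 exactly.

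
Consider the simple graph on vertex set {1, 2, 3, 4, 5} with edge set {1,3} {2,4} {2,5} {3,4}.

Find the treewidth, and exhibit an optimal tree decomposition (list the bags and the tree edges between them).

Treewidth 1.
One such decomposition:
Bags: B1 = {2, 5}  B2 = {2, 4}  B3 = {3, 4}  B4 = {1, 3}
Tree: B1–B2, B2–B3, B3–B4

Each bag holds 2 vertices, so the decomposition has width 1, which upper-bounds the treewidth. Any graph with an edge has treewidth ≥ 1, and G has the edge 5–2. Hence tw(G) = 1 exactly.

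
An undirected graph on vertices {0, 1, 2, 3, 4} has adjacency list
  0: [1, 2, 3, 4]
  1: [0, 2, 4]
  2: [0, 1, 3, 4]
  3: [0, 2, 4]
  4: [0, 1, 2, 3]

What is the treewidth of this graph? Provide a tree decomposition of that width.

Treewidth 3.
One such decomposition:
Bags: B1 = {0, 2, 3, 4}  B2 = {0, 1, 2, 4}
Tree: B1–B2

The largest bag has 4 vertices, giving width 3; this decomposition certifies tw(G) ≤ 3. For the lower bound, the 4 vertices {0, 1, 2, 4} are pairwise adjacent, and any tree decomposition puts a clique entirely inside one bag — forcing width ≥ 3. The upper and lower bounds meet at 3, so that is the treewidth.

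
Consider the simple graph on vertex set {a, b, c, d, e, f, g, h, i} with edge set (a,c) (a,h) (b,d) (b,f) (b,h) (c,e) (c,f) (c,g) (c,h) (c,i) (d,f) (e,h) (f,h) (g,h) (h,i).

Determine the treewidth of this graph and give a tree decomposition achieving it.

The largest bag has 3 vertices, giving width 2; this decomposition certifies tw(G) ≤ 2. For the lower bound, the 3 vertices {b, d, f} are pairwise adjacent, and any tree decomposition puts a clique entirely inside one bag — forcing width ≥ 2. Hence tw(G) = 2 exactly.

Treewidth 2.
One such decomposition:
Bags: B1 = {c, f, h}  B2 = {b, f, h}  B3 = {b, d, f}  B4 = {c, h, i}  B5 = {c, e, h}  B6 = {a, c, h}  B7 = {c, g, h}
Tree: B1–B2, B2–B3, B1–B4, B1–B5, B4–B6, B5–B7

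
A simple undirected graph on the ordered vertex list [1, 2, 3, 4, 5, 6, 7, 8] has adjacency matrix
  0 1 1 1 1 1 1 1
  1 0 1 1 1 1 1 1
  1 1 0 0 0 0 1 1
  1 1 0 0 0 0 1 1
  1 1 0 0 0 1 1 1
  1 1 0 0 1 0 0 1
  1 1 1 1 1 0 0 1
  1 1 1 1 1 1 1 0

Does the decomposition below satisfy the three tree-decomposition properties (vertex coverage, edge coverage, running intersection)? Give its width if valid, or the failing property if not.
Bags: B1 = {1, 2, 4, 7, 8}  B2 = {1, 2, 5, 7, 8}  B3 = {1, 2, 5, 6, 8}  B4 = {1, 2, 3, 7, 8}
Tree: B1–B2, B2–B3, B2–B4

Vertex coverage: the bags together contain {1, 2, 3, 4, 5, 6, 7, 8}, the full vertex set. Edge coverage: each edge of G has both endpoints in at least one bag. Running intersection: for every vertex, the bags containing it form a connected subtree. All three properties hold, so this is a valid tree decomposition of width max|bag| − 1 = 4, and hence tw(G) ≤ 4.

Yes; width 4.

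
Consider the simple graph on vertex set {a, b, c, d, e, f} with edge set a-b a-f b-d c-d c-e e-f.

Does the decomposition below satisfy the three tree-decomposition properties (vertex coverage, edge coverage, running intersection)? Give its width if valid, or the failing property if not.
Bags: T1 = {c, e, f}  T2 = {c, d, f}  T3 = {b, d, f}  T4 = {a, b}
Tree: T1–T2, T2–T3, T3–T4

A tree decomposition must satisfy three properties: every vertex lies in some bag; for every edge, both endpoints lie together in some bag; and for every vertex, the bags containing it form a connected subtree. Here edge (f,a) lies in no bag, so the decomposition is invalid.

No — edge (f,a) lies in no bag.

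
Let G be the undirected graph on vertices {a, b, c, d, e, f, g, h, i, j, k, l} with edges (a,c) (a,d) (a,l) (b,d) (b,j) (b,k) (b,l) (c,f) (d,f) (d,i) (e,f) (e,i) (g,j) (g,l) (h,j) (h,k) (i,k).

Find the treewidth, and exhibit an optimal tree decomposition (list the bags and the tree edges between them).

Every bag has size at most 4, so the width is 4 − 1 = 3 and tw(G) ≤ 3. For the lower bound: the 4 vertex sets {g,h,j}, {l}, {b}, {a,d,i,k} are disjoint, each induces a connected subgraph, and every pair is joined by at least one edge of G. Contracting each set to a single vertex therefore yields K_{4} as a minor, and since treewidth is minor-monotone, tw(G) ≥ tw(K_{4}) = 3. Combining the bounds, tw(G) = 3.

Treewidth 3.
One optimal decomposition is:
Bags: B1 = {g, h, j, l}  B2 = {b, h, j, l}  B3 = {b, h, k, l}  B4 = {a, b, k, l}  B5 = {a, b, d, k}  B6 = {a, d, i, k}  B7 = {a, c, d, i}  B8 = {c, d, f, i}  B9 = {c, e, f, i}
Tree: B1–B2, B2–B3, B3–B4, B4–B5, B5–B6, B6–B7, B7–B8, B8–B9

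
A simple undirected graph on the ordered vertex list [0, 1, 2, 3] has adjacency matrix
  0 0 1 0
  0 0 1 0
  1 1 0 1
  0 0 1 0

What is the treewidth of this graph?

A width-1 tree decomposition is:
Bags: B1 = {2, 3}  B2 = {1, 2}  B3 = {0, 2}
Tree: B1–B2, B2–B3
Each bag holds 2 vertices, so the decomposition has width 1, which upper-bounds the treewidth. Any graph with an edge has treewidth ≥ 1, and G has the edge 3–2. Hence tw(G) = 1 exactly.

1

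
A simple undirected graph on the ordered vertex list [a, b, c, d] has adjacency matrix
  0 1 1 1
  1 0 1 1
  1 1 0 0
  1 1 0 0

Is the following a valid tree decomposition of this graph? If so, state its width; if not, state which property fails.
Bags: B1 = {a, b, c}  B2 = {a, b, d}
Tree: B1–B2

Yes; width 2.

Vertex coverage: the bags together contain {a, b, c, d}, the full vertex set. Edge coverage: each edge of G has both endpoints in at least one bag. Running intersection: for every vertex, the bags containing it form a connected subtree. All three properties hold, so this is a valid tree decomposition of width max|bag| − 1 = 2, and hence tw(G) ≤ 2.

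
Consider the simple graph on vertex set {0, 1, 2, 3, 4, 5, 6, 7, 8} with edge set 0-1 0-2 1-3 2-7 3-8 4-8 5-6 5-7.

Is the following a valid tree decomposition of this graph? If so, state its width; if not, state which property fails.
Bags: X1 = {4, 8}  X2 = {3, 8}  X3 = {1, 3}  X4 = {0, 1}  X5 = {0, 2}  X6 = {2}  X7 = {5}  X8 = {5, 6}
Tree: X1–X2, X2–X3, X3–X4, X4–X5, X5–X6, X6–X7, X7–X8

A tree decomposition must satisfy three properties: every vertex lies in some bag; for every edge, both endpoints lie together in some bag; and for every vertex, the bags containing it form a connected subtree. Here vertex 7 appears in no bag, so the decomposition is invalid.

No — vertex 7 appears in no bag.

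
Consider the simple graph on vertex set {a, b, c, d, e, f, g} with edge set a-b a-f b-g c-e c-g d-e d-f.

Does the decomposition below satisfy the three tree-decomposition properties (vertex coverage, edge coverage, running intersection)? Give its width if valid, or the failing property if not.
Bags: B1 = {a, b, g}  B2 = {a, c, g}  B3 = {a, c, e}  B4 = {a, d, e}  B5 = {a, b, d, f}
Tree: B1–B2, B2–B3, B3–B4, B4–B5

A tree decomposition must satisfy three properties: every vertex lies in some bag; for every edge, both endpoints lie together in some bag; and for every vertex, the bags containing it form a connected subtree. Here bags containing vertex b are not connected in the tree, so the decomposition is invalid.

No — bags containing vertex b are not connected in the tree.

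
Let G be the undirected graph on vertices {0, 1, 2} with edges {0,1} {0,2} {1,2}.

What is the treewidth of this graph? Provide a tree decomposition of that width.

A single bag containing all 3 vertices is trivially a valid decomposition of width 2. Conversely, {0, 1, 2} is a clique of size 3, and the vertices of any clique must share a bag in every tree decomposition; so some bag has ≥ 3 vertices and tw(G) ≥ 2. Combining the bounds, tw(G) = 2.

Treewidth 2.
Bags: B1 = {0, 1, 2}
Tree: (single bag)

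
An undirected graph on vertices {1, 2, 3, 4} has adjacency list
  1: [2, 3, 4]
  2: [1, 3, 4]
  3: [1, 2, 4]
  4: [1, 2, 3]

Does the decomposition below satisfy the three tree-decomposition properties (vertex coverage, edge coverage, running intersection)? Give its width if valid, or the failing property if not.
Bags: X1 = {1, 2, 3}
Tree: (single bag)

No — vertex 4 appears in no bag.

A tree decomposition must satisfy three properties: every vertex lies in some bag; for every edge, both endpoints lie together in some bag; and for every vertex, the bags containing it form a connected subtree. Here vertex 4 appears in no bag, so the decomposition is invalid.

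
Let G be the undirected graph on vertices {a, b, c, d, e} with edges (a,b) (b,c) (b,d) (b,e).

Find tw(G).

A width-1 tree decomposition is:
Bags: B1 = {b, c}  B2 = {b, d}  B3 = {b, e}  B4 = {a, b}
Tree: B1–B2, B2–B3, B3–B4
Each bag holds 2 vertices, so the decomposition has width 1, which upper-bounds the treewidth. G has an edge, so its treewidth is at least 1. Therefore the treewidth is 1.

1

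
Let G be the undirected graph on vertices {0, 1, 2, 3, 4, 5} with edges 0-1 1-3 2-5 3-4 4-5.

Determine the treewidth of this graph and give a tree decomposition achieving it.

Each bag holds 2 vertices, so the decomposition has width 1, which upper-bounds the treewidth. Any graph with an edge has treewidth ≥ 1, and G has the edge 2–5. Combining the bounds, tw(G) = 1.

Treewidth 1.
One such decomposition:
Bags: B1 = {2, 5}  B2 = {4, 5}  B3 = {3, 4}  B4 = {1, 3}  B5 = {0, 1}
Tree: B1–B2, B2–B3, B3–B4, B4–B5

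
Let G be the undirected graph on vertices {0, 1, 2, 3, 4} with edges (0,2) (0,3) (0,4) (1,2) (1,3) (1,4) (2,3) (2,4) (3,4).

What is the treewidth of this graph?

3

A width-3 tree decomposition is:
Bags: B1 = {1, 2, 3, 4}  B2 = {0, 2, 3, 4}
Tree: B1–B2
Every bag has size at most 4, so the width is 4 − 1 = 3 and tw(G) ≤ 3. On the other hand G contains the 4-clique {0, 2, 3, 4}. A clique must lie in a single bag of any decomposition, so no decomposition can have width below 3. Therefore the treewidth is 3.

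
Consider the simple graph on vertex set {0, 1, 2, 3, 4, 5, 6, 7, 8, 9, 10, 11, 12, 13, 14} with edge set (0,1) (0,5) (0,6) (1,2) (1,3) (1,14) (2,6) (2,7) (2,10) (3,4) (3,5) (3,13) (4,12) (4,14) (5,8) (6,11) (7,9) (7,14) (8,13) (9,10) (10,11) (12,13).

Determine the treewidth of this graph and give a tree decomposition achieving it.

Treewidth 3.
One optimal decomposition is:
Bags: B1 = {6, 9, 10, 11}  B2 = {2, 6, 9, 10}  B3 = {2, 6, 7, 9}  B4 = {0, 2, 6, 7}  B5 = {0, 1, 2, 7}  B6 = {0, 1, 7, 14}  B7 = {0, 1, 5, 14}  B8 = {1, 3, 5, 14}  B9 = {3, 4, 5, 14}  B10 = {3, 4, 5, 8}  B11 = {3, 4, 8, 13}  B12 = {4, 8, 12, 13}
Tree: B1–B2, B2–B3, B3–B4, B4–B5, B5–B6, B6–B7, B7–B8, B8–B9, B9–B10, B10–B11, B11–B12

Every bag has size at most 4, so the width is 4 − 1 = 3 and tw(G) ≤ 3. For the lower bound: the 4 vertex sets {9,10,11}, {6}, {2}, {0,1,7,14} are disjoint, each induces a connected subgraph, and every pair is joined by at least one edge of G. Contracting each set to a single vertex therefore yields K_{4} as a minor, and since treewidth is minor-monotone, tw(G) ≥ tw(K_{4}) = 3. Therefore the treewidth is 3.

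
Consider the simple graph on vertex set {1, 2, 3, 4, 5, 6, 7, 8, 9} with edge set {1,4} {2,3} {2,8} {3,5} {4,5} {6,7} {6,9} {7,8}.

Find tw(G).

1

A width-1 tree decomposition is:
Bags: B1 = {1, 4}  B2 = {4, 5}  B3 = {3, 5}  B4 = {2, 3}  B5 = {2, 8}  B6 = {7, 8}  B7 = {6, 7}  B8 = {6, 9}
Tree: B1–B2, B2–B3, B3–B4, B4–B5, B5–B6, B6–B7, B7–B8
Every bag has size at most 2, so the width is 2 − 1 = 1 and tw(G) ≤ 1. Since G has at least one edge (e.g. 1–4), it is not an edgeless graph, so tw(G) ≥ 1. Combining the bounds, tw(G) = 1.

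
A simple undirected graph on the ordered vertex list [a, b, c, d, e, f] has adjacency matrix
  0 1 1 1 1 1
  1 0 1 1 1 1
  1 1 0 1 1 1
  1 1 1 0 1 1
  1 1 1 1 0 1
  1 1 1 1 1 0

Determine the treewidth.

5

A width-5 tree decomposition is:
Bags: B1 = {a, b, c, d, e, f}
Tree: (single bag)
With just one bag of size 6, the width is 6 − 1 = 5, so tw(G) ≤ 5. For the lower bound, the 6 vertices {a, b, c, d, e, f} are pairwise adjacent, and any tree decomposition puts a clique entirely inside one bag — forcing width ≥ 5. Combining the bounds, tw(G) = 5.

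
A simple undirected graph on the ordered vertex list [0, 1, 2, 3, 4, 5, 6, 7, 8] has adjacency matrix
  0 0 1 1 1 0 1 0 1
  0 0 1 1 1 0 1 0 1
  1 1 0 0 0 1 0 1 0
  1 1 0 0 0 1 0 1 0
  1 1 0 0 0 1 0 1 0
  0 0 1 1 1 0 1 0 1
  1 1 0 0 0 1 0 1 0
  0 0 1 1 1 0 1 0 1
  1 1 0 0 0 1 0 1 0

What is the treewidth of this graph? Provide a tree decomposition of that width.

The largest bag has 5 vertices, giving width 4; this decomposition certifies tw(G) ≤ 4. For the lower bound: the 5 vertex sets {3,5}, {0,6}, {1,8}, {7}, {2} are disjoint, each induces a connected subgraph, and every pair is joined by at least one edge of G. Contracting each set to a single vertex therefore yields K_{5} as a minor, and since treewidth is minor-monotone, tw(G) ≥ tw(K_{5}) = 4. Therefore the treewidth is 4.

Treewidth 4.
Bags: B1 = {0, 1, 3, 5, 7}  B2 = {0, 1, 5, 6, 7}  B3 = {0, 1, 5, 7, 8}  B4 = {0, 1, 2, 5, 7}  B5 = {0, 1, 4, 5, 7}
Tree: B1–B2, B2–B3, B3–B4, B4–B5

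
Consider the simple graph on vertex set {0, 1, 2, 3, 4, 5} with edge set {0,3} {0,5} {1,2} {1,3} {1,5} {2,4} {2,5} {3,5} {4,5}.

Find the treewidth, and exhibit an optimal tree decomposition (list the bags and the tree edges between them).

Treewidth 2.
One such decomposition:
Bags: B1 = {1, 3, 5}  B2 = {1, 2, 5}  B3 = {2, 4, 5}  B4 = {0, 3, 5}
Tree: B1–B2, B2–B3, B1–B4

Each bag holds 3 vertices, so the decomposition has width 2, which upper-bounds the treewidth. On the other hand G contains the 3-clique {0, 3, 5}. A clique must lie in a single bag of any decomposition, so no decomposition can have width below 2. Combining the bounds, tw(G) = 2.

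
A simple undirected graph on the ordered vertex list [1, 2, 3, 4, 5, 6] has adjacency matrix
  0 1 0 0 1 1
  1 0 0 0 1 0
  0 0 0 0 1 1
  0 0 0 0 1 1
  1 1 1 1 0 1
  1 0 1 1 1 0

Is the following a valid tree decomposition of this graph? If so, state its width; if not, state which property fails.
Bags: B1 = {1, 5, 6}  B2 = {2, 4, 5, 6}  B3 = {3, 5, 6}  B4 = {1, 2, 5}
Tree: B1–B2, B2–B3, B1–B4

No — bags containing vertex 2 are not connected in the tree.

A tree decomposition must satisfy three properties: every vertex lies in some bag; for every edge, both endpoints lie together in some bag; and for every vertex, the bags containing it form a connected subtree. Here bags containing vertex 2 are not connected in the tree, so the decomposition is invalid.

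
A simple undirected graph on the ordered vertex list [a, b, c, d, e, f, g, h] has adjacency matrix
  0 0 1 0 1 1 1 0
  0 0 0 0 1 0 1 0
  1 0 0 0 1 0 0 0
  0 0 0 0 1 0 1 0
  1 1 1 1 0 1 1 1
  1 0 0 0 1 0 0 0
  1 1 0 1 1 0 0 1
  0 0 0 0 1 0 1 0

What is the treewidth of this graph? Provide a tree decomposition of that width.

Treewidth 2.
One such decomposition:
Bags: B1 = {a, e, g}  B2 = {b, e, g}  B3 = {d, e, g}  B4 = {e, g, h}  B5 = {a, e, f}  B6 = {a, c, e}
Tree: B1–B2, B1–B3, B1–B4, B1–B5, B5–B6

Each bag holds 3 vertices, so the decomposition has width 2, which upper-bounds the treewidth. For the lower bound, the 3 vertices {d, e, g} are pairwise adjacent, and any tree decomposition puts a clique entirely inside one bag — forcing width ≥ 2. Combining the bounds, tw(G) = 2.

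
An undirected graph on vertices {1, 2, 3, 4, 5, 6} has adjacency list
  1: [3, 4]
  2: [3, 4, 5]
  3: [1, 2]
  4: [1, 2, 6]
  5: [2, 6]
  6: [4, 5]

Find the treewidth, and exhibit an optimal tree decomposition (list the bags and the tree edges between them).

Each bag holds 3 vertices, so the decomposition has width 2, which upper-bounds the treewidth. Since 3–1–4–2–3 is a cycle in G, G is not acyclic. Forests are exactly the graphs of treewidth ≤ 1, so tw(G) ≥ 2. The upper and lower bounds meet at 2, so that is the treewidth.

Treewidth 2.
One such decomposition:
Bags: B1 = {1, 2, 3}  B2 = {1, 2, 4}  B3 = {2, 4, 5}  B4 = {4, 5, 6}
Tree: B1–B2, B2–B3, B3–B4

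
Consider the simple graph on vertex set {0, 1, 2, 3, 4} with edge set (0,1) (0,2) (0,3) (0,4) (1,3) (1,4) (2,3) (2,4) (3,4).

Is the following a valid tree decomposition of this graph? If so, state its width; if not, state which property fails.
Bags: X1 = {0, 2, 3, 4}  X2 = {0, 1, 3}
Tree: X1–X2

A tree decomposition must satisfy three properties: every vertex lies in some bag; for every edge, both endpoints lie together in some bag; and for every vertex, the bags containing it form a connected subtree. Here edge (4,1) lies in no bag, so the decomposition is invalid.

No — edge (4,1) lies in no bag.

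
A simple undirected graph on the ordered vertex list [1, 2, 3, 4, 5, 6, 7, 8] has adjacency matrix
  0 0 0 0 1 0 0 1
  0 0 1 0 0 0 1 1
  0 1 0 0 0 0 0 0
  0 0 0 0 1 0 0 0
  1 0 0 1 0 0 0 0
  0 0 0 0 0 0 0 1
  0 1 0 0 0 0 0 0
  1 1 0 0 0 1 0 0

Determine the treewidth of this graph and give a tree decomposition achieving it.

The largest bag has 2 vertices, giving width 1; this decomposition certifies tw(G) ≤ 1. Any graph with an edge has treewidth ≥ 1, and G has the edge 8–1. Therefore the treewidth is 1.

Treewidth 1.
One optimal decomposition is:
Bags: B1 = {1, 8}  B2 = {2, 8}  B3 = {1, 5}  B4 = {4, 5}  B5 = {2, 7}  B6 = {2, 3}  B7 = {6, 8}
Tree: B1–B2, B1–B3, B3–B4, B2–B5, B2–B6, B2–B7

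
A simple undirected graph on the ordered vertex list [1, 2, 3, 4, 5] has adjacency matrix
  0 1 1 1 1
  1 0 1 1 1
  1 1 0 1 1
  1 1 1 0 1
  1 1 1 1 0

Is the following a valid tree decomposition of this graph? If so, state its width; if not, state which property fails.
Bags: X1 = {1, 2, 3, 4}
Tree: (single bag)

No — vertex 5 appears in no bag.

A tree decomposition must satisfy three properties: every vertex lies in some bag; for every edge, both endpoints lie together in some bag; and for every vertex, the bags containing it form a connected subtree. Here vertex 5 appears in no bag, so the decomposition is invalid.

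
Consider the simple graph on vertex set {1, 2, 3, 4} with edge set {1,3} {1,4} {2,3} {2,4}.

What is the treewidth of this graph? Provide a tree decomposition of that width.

Treewidth 2.
Bags: B1 = {1, 3, 4}  B2 = {2, 3, 4}
Tree: B1–B2

Every bag has size at most 3, so the width is 3 − 1 = 2 and tw(G) ≤ 2. For the lower bound, G contains the cycle 3–1–4–2–3, so G is not a forest; only forests have treewidth ≤ 1, hence tw(G) ≥ 2. The upper and lower bounds meet at 2, so that is the treewidth.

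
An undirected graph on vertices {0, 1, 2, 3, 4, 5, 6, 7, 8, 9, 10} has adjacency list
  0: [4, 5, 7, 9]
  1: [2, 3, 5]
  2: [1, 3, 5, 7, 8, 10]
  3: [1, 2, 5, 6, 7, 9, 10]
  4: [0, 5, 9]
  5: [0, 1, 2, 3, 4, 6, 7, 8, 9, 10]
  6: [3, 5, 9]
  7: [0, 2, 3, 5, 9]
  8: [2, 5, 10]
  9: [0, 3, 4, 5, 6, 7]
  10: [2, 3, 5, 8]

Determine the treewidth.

3

A width-3 tree decomposition is:
Bags: B1 = {2, 3, 5, 7}  B2 = {3, 5, 7, 9}  B3 = {1, 2, 3, 5}  B4 = {2, 3, 5, 10}  B5 = {0, 5, 7, 9}  B6 = {0, 4, 5, 9}  B7 = {3, 5, 6, 9}  B8 = {2, 5, 8, 10}
Tree: B1–B2, B1–B3, B3–B4, B2–B5, B5–B6, B2–B7, B4–B8
The largest bag has 4 vertices, giving width 3; this decomposition certifies tw(G) ≤ 3. On the other hand G contains the 4-clique {0, 4, 5, 9}. A clique must lie in a single bag of any decomposition, so no decomposition can have width below 3. Therefore the treewidth is 3.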